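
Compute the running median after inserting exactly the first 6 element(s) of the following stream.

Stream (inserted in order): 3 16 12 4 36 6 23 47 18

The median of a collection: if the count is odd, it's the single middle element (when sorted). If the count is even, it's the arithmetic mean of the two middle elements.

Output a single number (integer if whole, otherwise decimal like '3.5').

Step 1: insert 3 -> lo=[3] (size 1, max 3) hi=[] (size 0) -> median=3
Step 2: insert 16 -> lo=[3] (size 1, max 3) hi=[16] (size 1, min 16) -> median=9.5
Step 3: insert 12 -> lo=[3, 12] (size 2, max 12) hi=[16] (size 1, min 16) -> median=12
Step 4: insert 4 -> lo=[3, 4] (size 2, max 4) hi=[12, 16] (size 2, min 12) -> median=8
Step 5: insert 36 -> lo=[3, 4, 12] (size 3, max 12) hi=[16, 36] (size 2, min 16) -> median=12
Step 6: insert 6 -> lo=[3, 4, 6] (size 3, max 6) hi=[12, 16, 36] (size 3, min 12) -> median=9

Answer: 9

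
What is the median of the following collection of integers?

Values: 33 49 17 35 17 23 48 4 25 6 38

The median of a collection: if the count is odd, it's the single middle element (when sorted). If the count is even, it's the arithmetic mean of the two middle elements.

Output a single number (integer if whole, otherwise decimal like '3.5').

Answer: 25

Derivation:
Step 1: insert 33 -> lo=[33] (size 1, max 33) hi=[] (size 0) -> median=33
Step 2: insert 49 -> lo=[33] (size 1, max 33) hi=[49] (size 1, min 49) -> median=41
Step 3: insert 17 -> lo=[17, 33] (size 2, max 33) hi=[49] (size 1, min 49) -> median=33
Step 4: insert 35 -> lo=[17, 33] (size 2, max 33) hi=[35, 49] (size 2, min 35) -> median=34
Step 5: insert 17 -> lo=[17, 17, 33] (size 3, max 33) hi=[35, 49] (size 2, min 35) -> median=33
Step 6: insert 23 -> lo=[17, 17, 23] (size 3, max 23) hi=[33, 35, 49] (size 3, min 33) -> median=28
Step 7: insert 48 -> lo=[17, 17, 23, 33] (size 4, max 33) hi=[35, 48, 49] (size 3, min 35) -> median=33
Step 8: insert 4 -> lo=[4, 17, 17, 23] (size 4, max 23) hi=[33, 35, 48, 49] (size 4, min 33) -> median=28
Step 9: insert 25 -> lo=[4, 17, 17, 23, 25] (size 5, max 25) hi=[33, 35, 48, 49] (size 4, min 33) -> median=25
Step 10: insert 6 -> lo=[4, 6, 17, 17, 23] (size 5, max 23) hi=[25, 33, 35, 48, 49] (size 5, min 25) -> median=24
Step 11: insert 38 -> lo=[4, 6, 17, 17, 23, 25] (size 6, max 25) hi=[33, 35, 38, 48, 49] (size 5, min 33) -> median=25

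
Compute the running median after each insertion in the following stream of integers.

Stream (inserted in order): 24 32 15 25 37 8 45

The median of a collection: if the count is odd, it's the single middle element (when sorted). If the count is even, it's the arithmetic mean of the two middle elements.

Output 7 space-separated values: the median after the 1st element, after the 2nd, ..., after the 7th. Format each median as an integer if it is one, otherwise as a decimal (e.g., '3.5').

Step 1: insert 24 -> lo=[24] (size 1, max 24) hi=[] (size 0) -> median=24
Step 2: insert 32 -> lo=[24] (size 1, max 24) hi=[32] (size 1, min 32) -> median=28
Step 3: insert 15 -> lo=[15, 24] (size 2, max 24) hi=[32] (size 1, min 32) -> median=24
Step 4: insert 25 -> lo=[15, 24] (size 2, max 24) hi=[25, 32] (size 2, min 25) -> median=24.5
Step 5: insert 37 -> lo=[15, 24, 25] (size 3, max 25) hi=[32, 37] (size 2, min 32) -> median=25
Step 6: insert 8 -> lo=[8, 15, 24] (size 3, max 24) hi=[25, 32, 37] (size 3, min 25) -> median=24.5
Step 7: insert 45 -> lo=[8, 15, 24, 25] (size 4, max 25) hi=[32, 37, 45] (size 3, min 32) -> median=25

Answer: 24 28 24 24.5 25 24.5 25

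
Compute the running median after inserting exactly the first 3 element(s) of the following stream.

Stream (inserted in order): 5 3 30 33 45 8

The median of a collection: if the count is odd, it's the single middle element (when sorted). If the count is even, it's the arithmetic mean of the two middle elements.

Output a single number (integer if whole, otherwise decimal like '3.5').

Answer: 5

Derivation:
Step 1: insert 5 -> lo=[5] (size 1, max 5) hi=[] (size 0) -> median=5
Step 2: insert 3 -> lo=[3] (size 1, max 3) hi=[5] (size 1, min 5) -> median=4
Step 3: insert 30 -> lo=[3, 5] (size 2, max 5) hi=[30] (size 1, min 30) -> median=5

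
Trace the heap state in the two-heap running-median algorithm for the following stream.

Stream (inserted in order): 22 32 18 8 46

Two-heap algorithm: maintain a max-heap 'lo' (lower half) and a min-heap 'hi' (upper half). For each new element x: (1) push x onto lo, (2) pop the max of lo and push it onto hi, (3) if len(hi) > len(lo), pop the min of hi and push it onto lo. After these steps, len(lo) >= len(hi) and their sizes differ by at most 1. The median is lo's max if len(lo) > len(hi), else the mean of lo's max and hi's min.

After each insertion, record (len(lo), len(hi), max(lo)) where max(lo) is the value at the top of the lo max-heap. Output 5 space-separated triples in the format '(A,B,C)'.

Step 1: insert 22 -> lo=[22] hi=[] -> (len(lo)=1, len(hi)=0, max(lo)=22)
Step 2: insert 32 -> lo=[22] hi=[32] -> (len(lo)=1, len(hi)=1, max(lo)=22)
Step 3: insert 18 -> lo=[18, 22] hi=[32] -> (len(lo)=2, len(hi)=1, max(lo)=22)
Step 4: insert 8 -> lo=[8, 18] hi=[22, 32] -> (len(lo)=2, len(hi)=2, max(lo)=18)
Step 5: insert 46 -> lo=[8, 18, 22] hi=[32, 46] -> (len(lo)=3, len(hi)=2, max(lo)=22)

Answer: (1,0,22) (1,1,22) (2,1,22) (2,2,18) (3,2,22)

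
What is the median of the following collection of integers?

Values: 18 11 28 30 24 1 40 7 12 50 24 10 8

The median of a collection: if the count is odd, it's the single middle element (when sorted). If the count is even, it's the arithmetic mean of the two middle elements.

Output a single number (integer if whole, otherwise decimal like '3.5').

Step 1: insert 18 -> lo=[18] (size 1, max 18) hi=[] (size 0) -> median=18
Step 2: insert 11 -> lo=[11] (size 1, max 11) hi=[18] (size 1, min 18) -> median=14.5
Step 3: insert 28 -> lo=[11, 18] (size 2, max 18) hi=[28] (size 1, min 28) -> median=18
Step 4: insert 30 -> lo=[11, 18] (size 2, max 18) hi=[28, 30] (size 2, min 28) -> median=23
Step 5: insert 24 -> lo=[11, 18, 24] (size 3, max 24) hi=[28, 30] (size 2, min 28) -> median=24
Step 6: insert 1 -> lo=[1, 11, 18] (size 3, max 18) hi=[24, 28, 30] (size 3, min 24) -> median=21
Step 7: insert 40 -> lo=[1, 11, 18, 24] (size 4, max 24) hi=[28, 30, 40] (size 3, min 28) -> median=24
Step 8: insert 7 -> lo=[1, 7, 11, 18] (size 4, max 18) hi=[24, 28, 30, 40] (size 4, min 24) -> median=21
Step 9: insert 12 -> lo=[1, 7, 11, 12, 18] (size 5, max 18) hi=[24, 28, 30, 40] (size 4, min 24) -> median=18
Step 10: insert 50 -> lo=[1, 7, 11, 12, 18] (size 5, max 18) hi=[24, 28, 30, 40, 50] (size 5, min 24) -> median=21
Step 11: insert 24 -> lo=[1, 7, 11, 12, 18, 24] (size 6, max 24) hi=[24, 28, 30, 40, 50] (size 5, min 24) -> median=24
Step 12: insert 10 -> lo=[1, 7, 10, 11, 12, 18] (size 6, max 18) hi=[24, 24, 28, 30, 40, 50] (size 6, min 24) -> median=21
Step 13: insert 8 -> lo=[1, 7, 8, 10, 11, 12, 18] (size 7, max 18) hi=[24, 24, 28, 30, 40, 50] (size 6, min 24) -> median=18

Answer: 18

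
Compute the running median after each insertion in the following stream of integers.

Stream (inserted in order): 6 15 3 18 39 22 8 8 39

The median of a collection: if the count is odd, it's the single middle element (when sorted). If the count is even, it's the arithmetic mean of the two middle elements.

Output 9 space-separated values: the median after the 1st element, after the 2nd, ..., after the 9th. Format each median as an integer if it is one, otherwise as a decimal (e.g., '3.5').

Step 1: insert 6 -> lo=[6] (size 1, max 6) hi=[] (size 0) -> median=6
Step 2: insert 15 -> lo=[6] (size 1, max 6) hi=[15] (size 1, min 15) -> median=10.5
Step 3: insert 3 -> lo=[3, 6] (size 2, max 6) hi=[15] (size 1, min 15) -> median=6
Step 4: insert 18 -> lo=[3, 6] (size 2, max 6) hi=[15, 18] (size 2, min 15) -> median=10.5
Step 5: insert 39 -> lo=[3, 6, 15] (size 3, max 15) hi=[18, 39] (size 2, min 18) -> median=15
Step 6: insert 22 -> lo=[3, 6, 15] (size 3, max 15) hi=[18, 22, 39] (size 3, min 18) -> median=16.5
Step 7: insert 8 -> lo=[3, 6, 8, 15] (size 4, max 15) hi=[18, 22, 39] (size 3, min 18) -> median=15
Step 8: insert 8 -> lo=[3, 6, 8, 8] (size 4, max 8) hi=[15, 18, 22, 39] (size 4, min 15) -> median=11.5
Step 9: insert 39 -> lo=[3, 6, 8, 8, 15] (size 5, max 15) hi=[18, 22, 39, 39] (size 4, min 18) -> median=15

Answer: 6 10.5 6 10.5 15 16.5 15 11.5 15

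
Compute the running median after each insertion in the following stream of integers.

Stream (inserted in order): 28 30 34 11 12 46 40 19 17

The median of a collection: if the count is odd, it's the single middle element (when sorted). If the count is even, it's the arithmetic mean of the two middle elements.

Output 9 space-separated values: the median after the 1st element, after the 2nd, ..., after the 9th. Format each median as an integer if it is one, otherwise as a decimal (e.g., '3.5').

Step 1: insert 28 -> lo=[28] (size 1, max 28) hi=[] (size 0) -> median=28
Step 2: insert 30 -> lo=[28] (size 1, max 28) hi=[30] (size 1, min 30) -> median=29
Step 3: insert 34 -> lo=[28, 30] (size 2, max 30) hi=[34] (size 1, min 34) -> median=30
Step 4: insert 11 -> lo=[11, 28] (size 2, max 28) hi=[30, 34] (size 2, min 30) -> median=29
Step 5: insert 12 -> lo=[11, 12, 28] (size 3, max 28) hi=[30, 34] (size 2, min 30) -> median=28
Step 6: insert 46 -> lo=[11, 12, 28] (size 3, max 28) hi=[30, 34, 46] (size 3, min 30) -> median=29
Step 7: insert 40 -> lo=[11, 12, 28, 30] (size 4, max 30) hi=[34, 40, 46] (size 3, min 34) -> median=30
Step 8: insert 19 -> lo=[11, 12, 19, 28] (size 4, max 28) hi=[30, 34, 40, 46] (size 4, min 30) -> median=29
Step 9: insert 17 -> lo=[11, 12, 17, 19, 28] (size 5, max 28) hi=[30, 34, 40, 46] (size 4, min 30) -> median=28

Answer: 28 29 30 29 28 29 30 29 28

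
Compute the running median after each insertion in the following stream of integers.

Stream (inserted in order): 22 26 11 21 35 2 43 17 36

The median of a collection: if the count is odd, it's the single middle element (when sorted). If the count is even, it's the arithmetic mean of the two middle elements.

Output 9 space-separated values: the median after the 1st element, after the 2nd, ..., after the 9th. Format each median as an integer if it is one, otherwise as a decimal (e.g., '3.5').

Answer: 22 24 22 21.5 22 21.5 22 21.5 22

Derivation:
Step 1: insert 22 -> lo=[22] (size 1, max 22) hi=[] (size 0) -> median=22
Step 2: insert 26 -> lo=[22] (size 1, max 22) hi=[26] (size 1, min 26) -> median=24
Step 3: insert 11 -> lo=[11, 22] (size 2, max 22) hi=[26] (size 1, min 26) -> median=22
Step 4: insert 21 -> lo=[11, 21] (size 2, max 21) hi=[22, 26] (size 2, min 22) -> median=21.5
Step 5: insert 35 -> lo=[11, 21, 22] (size 3, max 22) hi=[26, 35] (size 2, min 26) -> median=22
Step 6: insert 2 -> lo=[2, 11, 21] (size 3, max 21) hi=[22, 26, 35] (size 3, min 22) -> median=21.5
Step 7: insert 43 -> lo=[2, 11, 21, 22] (size 4, max 22) hi=[26, 35, 43] (size 3, min 26) -> median=22
Step 8: insert 17 -> lo=[2, 11, 17, 21] (size 4, max 21) hi=[22, 26, 35, 43] (size 4, min 22) -> median=21.5
Step 9: insert 36 -> lo=[2, 11, 17, 21, 22] (size 5, max 22) hi=[26, 35, 36, 43] (size 4, min 26) -> median=22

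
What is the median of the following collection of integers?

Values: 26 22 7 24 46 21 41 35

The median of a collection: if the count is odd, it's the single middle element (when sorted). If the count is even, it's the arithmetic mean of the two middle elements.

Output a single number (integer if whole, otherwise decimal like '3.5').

Step 1: insert 26 -> lo=[26] (size 1, max 26) hi=[] (size 0) -> median=26
Step 2: insert 22 -> lo=[22] (size 1, max 22) hi=[26] (size 1, min 26) -> median=24
Step 3: insert 7 -> lo=[7, 22] (size 2, max 22) hi=[26] (size 1, min 26) -> median=22
Step 4: insert 24 -> lo=[7, 22] (size 2, max 22) hi=[24, 26] (size 2, min 24) -> median=23
Step 5: insert 46 -> lo=[7, 22, 24] (size 3, max 24) hi=[26, 46] (size 2, min 26) -> median=24
Step 6: insert 21 -> lo=[7, 21, 22] (size 3, max 22) hi=[24, 26, 46] (size 3, min 24) -> median=23
Step 7: insert 41 -> lo=[7, 21, 22, 24] (size 4, max 24) hi=[26, 41, 46] (size 3, min 26) -> median=24
Step 8: insert 35 -> lo=[7, 21, 22, 24] (size 4, max 24) hi=[26, 35, 41, 46] (size 4, min 26) -> median=25

Answer: 25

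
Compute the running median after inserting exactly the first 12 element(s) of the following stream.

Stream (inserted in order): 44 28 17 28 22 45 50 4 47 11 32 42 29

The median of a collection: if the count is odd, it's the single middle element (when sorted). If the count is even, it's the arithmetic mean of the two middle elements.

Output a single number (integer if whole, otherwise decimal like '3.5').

Step 1: insert 44 -> lo=[44] (size 1, max 44) hi=[] (size 0) -> median=44
Step 2: insert 28 -> lo=[28] (size 1, max 28) hi=[44] (size 1, min 44) -> median=36
Step 3: insert 17 -> lo=[17, 28] (size 2, max 28) hi=[44] (size 1, min 44) -> median=28
Step 4: insert 28 -> lo=[17, 28] (size 2, max 28) hi=[28, 44] (size 2, min 28) -> median=28
Step 5: insert 22 -> lo=[17, 22, 28] (size 3, max 28) hi=[28, 44] (size 2, min 28) -> median=28
Step 6: insert 45 -> lo=[17, 22, 28] (size 3, max 28) hi=[28, 44, 45] (size 3, min 28) -> median=28
Step 7: insert 50 -> lo=[17, 22, 28, 28] (size 4, max 28) hi=[44, 45, 50] (size 3, min 44) -> median=28
Step 8: insert 4 -> lo=[4, 17, 22, 28] (size 4, max 28) hi=[28, 44, 45, 50] (size 4, min 28) -> median=28
Step 9: insert 47 -> lo=[4, 17, 22, 28, 28] (size 5, max 28) hi=[44, 45, 47, 50] (size 4, min 44) -> median=28
Step 10: insert 11 -> lo=[4, 11, 17, 22, 28] (size 5, max 28) hi=[28, 44, 45, 47, 50] (size 5, min 28) -> median=28
Step 11: insert 32 -> lo=[4, 11, 17, 22, 28, 28] (size 6, max 28) hi=[32, 44, 45, 47, 50] (size 5, min 32) -> median=28
Step 12: insert 42 -> lo=[4, 11, 17, 22, 28, 28] (size 6, max 28) hi=[32, 42, 44, 45, 47, 50] (size 6, min 32) -> median=30

Answer: 30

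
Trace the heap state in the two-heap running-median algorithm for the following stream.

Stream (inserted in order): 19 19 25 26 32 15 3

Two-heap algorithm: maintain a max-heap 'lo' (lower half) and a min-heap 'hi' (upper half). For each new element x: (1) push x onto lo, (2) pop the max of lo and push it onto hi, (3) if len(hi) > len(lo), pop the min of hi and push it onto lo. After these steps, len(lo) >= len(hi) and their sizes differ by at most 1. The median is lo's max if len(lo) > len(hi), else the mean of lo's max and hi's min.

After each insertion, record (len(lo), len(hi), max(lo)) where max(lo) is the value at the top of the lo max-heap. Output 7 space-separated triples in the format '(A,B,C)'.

Step 1: insert 19 -> lo=[19] hi=[] -> (len(lo)=1, len(hi)=0, max(lo)=19)
Step 2: insert 19 -> lo=[19] hi=[19] -> (len(lo)=1, len(hi)=1, max(lo)=19)
Step 3: insert 25 -> lo=[19, 19] hi=[25] -> (len(lo)=2, len(hi)=1, max(lo)=19)
Step 4: insert 26 -> lo=[19, 19] hi=[25, 26] -> (len(lo)=2, len(hi)=2, max(lo)=19)
Step 5: insert 32 -> lo=[19, 19, 25] hi=[26, 32] -> (len(lo)=3, len(hi)=2, max(lo)=25)
Step 6: insert 15 -> lo=[15, 19, 19] hi=[25, 26, 32] -> (len(lo)=3, len(hi)=3, max(lo)=19)
Step 7: insert 3 -> lo=[3, 15, 19, 19] hi=[25, 26, 32] -> (len(lo)=4, len(hi)=3, max(lo)=19)

Answer: (1,0,19) (1,1,19) (2,1,19) (2,2,19) (3,2,25) (3,3,19) (4,3,19)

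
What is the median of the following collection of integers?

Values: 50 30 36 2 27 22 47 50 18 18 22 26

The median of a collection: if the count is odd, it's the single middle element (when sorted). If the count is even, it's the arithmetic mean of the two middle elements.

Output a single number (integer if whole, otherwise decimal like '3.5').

Step 1: insert 50 -> lo=[50] (size 1, max 50) hi=[] (size 0) -> median=50
Step 2: insert 30 -> lo=[30] (size 1, max 30) hi=[50] (size 1, min 50) -> median=40
Step 3: insert 36 -> lo=[30, 36] (size 2, max 36) hi=[50] (size 1, min 50) -> median=36
Step 4: insert 2 -> lo=[2, 30] (size 2, max 30) hi=[36, 50] (size 2, min 36) -> median=33
Step 5: insert 27 -> lo=[2, 27, 30] (size 3, max 30) hi=[36, 50] (size 2, min 36) -> median=30
Step 6: insert 22 -> lo=[2, 22, 27] (size 3, max 27) hi=[30, 36, 50] (size 3, min 30) -> median=28.5
Step 7: insert 47 -> lo=[2, 22, 27, 30] (size 4, max 30) hi=[36, 47, 50] (size 3, min 36) -> median=30
Step 8: insert 50 -> lo=[2, 22, 27, 30] (size 4, max 30) hi=[36, 47, 50, 50] (size 4, min 36) -> median=33
Step 9: insert 18 -> lo=[2, 18, 22, 27, 30] (size 5, max 30) hi=[36, 47, 50, 50] (size 4, min 36) -> median=30
Step 10: insert 18 -> lo=[2, 18, 18, 22, 27] (size 5, max 27) hi=[30, 36, 47, 50, 50] (size 5, min 30) -> median=28.5
Step 11: insert 22 -> lo=[2, 18, 18, 22, 22, 27] (size 6, max 27) hi=[30, 36, 47, 50, 50] (size 5, min 30) -> median=27
Step 12: insert 26 -> lo=[2, 18, 18, 22, 22, 26] (size 6, max 26) hi=[27, 30, 36, 47, 50, 50] (size 6, min 27) -> median=26.5

Answer: 26.5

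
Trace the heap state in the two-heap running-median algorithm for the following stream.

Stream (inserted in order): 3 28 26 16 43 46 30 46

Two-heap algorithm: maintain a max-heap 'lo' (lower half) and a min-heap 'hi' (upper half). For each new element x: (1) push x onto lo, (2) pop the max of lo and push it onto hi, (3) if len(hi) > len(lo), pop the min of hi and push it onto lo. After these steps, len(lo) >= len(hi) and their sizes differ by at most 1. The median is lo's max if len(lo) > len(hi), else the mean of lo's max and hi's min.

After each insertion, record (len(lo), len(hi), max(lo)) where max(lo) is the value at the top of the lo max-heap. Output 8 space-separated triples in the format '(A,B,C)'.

Step 1: insert 3 -> lo=[3] hi=[] -> (len(lo)=1, len(hi)=0, max(lo)=3)
Step 2: insert 28 -> lo=[3] hi=[28] -> (len(lo)=1, len(hi)=1, max(lo)=3)
Step 3: insert 26 -> lo=[3, 26] hi=[28] -> (len(lo)=2, len(hi)=1, max(lo)=26)
Step 4: insert 16 -> lo=[3, 16] hi=[26, 28] -> (len(lo)=2, len(hi)=2, max(lo)=16)
Step 5: insert 43 -> lo=[3, 16, 26] hi=[28, 43] -> (len(lo)=3, len(hi)=2, max(lo)=26)
Step 6: insert 46 -> lo=[3, 16, 26] hi=[28, 43, 46] -> (len(lo)=3, len(hi)=3, max(lo)=26)
Step 7: insert 30 -> lo=[3, 16, 26, 28] hi=[30, 43, 46] -> (len(lo)=4, len(hi)=3, max(lo)=28)
Step 8: insert 46 -> lo=[3, 16, 26, 28] hi=[30, 43, 46, 46] -> (len(lo)=4, len(hi)=4, max(lo)=28)

Answer: (1,0,3) (1,1,3) (2,1,26) (2,2,16) (3,2,26) (3,3,26) (4,3,28) (4,4,28)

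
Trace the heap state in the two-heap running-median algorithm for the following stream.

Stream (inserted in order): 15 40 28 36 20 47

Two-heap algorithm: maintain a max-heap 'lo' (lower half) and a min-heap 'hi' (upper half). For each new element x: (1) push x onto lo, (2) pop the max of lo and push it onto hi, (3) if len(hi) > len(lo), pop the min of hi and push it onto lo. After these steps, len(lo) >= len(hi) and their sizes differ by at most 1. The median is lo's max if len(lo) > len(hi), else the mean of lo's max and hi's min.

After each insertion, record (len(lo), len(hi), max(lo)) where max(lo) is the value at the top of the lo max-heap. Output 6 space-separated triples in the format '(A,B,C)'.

Step 1: insert 15 -> lo=[15] hi=[] -> (len(lo)=1, len(hi)=0, max(lo)=15)
Step 2: insert 40 -> lo=[15] hi=[40] -> (len(lo)=1, len(hi)=1, max(lo)=15)
Step 3: insert 28 -> lo=[15, 28] hi=[40] -> (len(lo)=2, len(hi)=1, max(lo)=28)
Step 4: insert 36 -> lo=[15, 28] hi=[36, 40] -> (len(lo)=2, len(hi)=2, max(lo)=28)
Step 5: insert 20 -> lo=[15, 20, 28] hi=[36, 40] -> (len(lo)=3, len(hi)=2, max(lo)=28)
Step 6: insert 47 -> lo=[15, 20, 28] hi=[36, 40, 47] -> (len(lo)=3, len(hi)=3, max(lo)=28)

Answer: (1,0,15) (1,1,15) (2,1,28) (2,2,28) (3,2,28) (3,3,28)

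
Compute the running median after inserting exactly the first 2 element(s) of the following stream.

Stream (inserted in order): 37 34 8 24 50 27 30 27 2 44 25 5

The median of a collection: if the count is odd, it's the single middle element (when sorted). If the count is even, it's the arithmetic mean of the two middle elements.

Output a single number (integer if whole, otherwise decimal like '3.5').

Step 1: insert 37 -> lo=[37] (size 1, max 37) hi=[] (size 0) -> median=37
Step 2: insert 34 -> lo=[34] (size 1, max 34) hi=[37] (size 1, min 37) -> median=35.5

Answer: 35.5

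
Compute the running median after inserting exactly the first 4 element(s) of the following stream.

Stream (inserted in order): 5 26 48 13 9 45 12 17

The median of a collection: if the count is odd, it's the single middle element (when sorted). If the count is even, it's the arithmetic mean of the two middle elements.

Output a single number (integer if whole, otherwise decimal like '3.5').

Step 1: insert 5 -> lo=[5] (size 1, max 5) hi=[] (size 0) -> median=5
Step 2: insert 26 -> lo=[5] (size 1, max 5) hi=[26] (size 1, min 26) -> median=15.5
Step 3: insert 48 -> lo=[5, 26] (size 2, max 26) hi=[48] (size 1, min 48) -> median=26
Step 4: insert 13 -> lo=[5, 13] (size 2, max 13) hi=[26, 48] (size 2, min 26) -> median=19.5

Answer: 19.5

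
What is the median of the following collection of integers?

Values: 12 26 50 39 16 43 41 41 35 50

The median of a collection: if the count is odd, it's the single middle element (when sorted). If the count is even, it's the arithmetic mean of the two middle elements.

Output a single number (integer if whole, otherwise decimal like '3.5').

Step 1: insert 12 -> lo=[12] (size 1, max 12) hi=[] (size 0) -> median=12
Step 2: insert 26 -> lo=[12] (size 1, max 12) hi=[26] (size 1, min 26) -> median=19
Step 3: insert 50 -> lo=[12, 26] (size 2, max 26) hi=[50] (size 1, min 50) -> median=26
Step 4: insert 39 -> lo=[12, 26] (size 2, max 26) hi=[39, 50] (size 2, min 39) -> median=32.5
Step 5: insert 16 -> lo=[12, 16, 26] (size 3, max 26) hi=[39, 50] (size 2, min 39) -> median=26
Step 6: insert 43 -> lo=[12, 16, 26] (size 3, max 26) hi=[39, 43, 50] (size 3, min 39) -> median=32.5
Step 7: insert 41 -> lo=[12, 16, 26, 39] (size 4, max 39) hi=[41, 43, 50] (size 3, min 41) -> median=39
Step 8: insert 41 -> lo=[12, 16, 26, 39] (size 4, max 39) hi=[41, 41, 43, 50] (size 4, min 41) -> median=40
Step 9: insert 35 -> lo=[12, 16, 26, 35, 39] (size 5, max 39) hi=[41, 41, 43, 50] (size 4, min 41) -> median=39
Step 10: insert 50 -> lo=[12, 16, 26, 35, 39] (size 5, max 39) hi=[41, 41, 43, 50, 50] (size 5, min 41) -> median=40

Answer: 40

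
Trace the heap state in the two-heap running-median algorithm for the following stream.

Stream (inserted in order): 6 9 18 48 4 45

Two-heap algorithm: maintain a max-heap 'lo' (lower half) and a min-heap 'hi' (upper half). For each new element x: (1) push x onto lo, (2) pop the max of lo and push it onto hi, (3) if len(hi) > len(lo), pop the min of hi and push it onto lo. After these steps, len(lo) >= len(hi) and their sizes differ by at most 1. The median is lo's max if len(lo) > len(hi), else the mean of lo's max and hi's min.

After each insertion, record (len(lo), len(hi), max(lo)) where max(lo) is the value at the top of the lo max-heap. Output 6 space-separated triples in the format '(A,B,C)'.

Answer: (1,0,6) (1,1,6) (2,1,9) (2,2,9) (3,2,9) (3,3,9)

Derivation:
Step 1: insert 6 -> lo=[6] hi=[] -> (len(lo)=1, len(hi)=0, max(lo)=6)
Step 2: insert 9 -> lo=[6] hi=[9] -> (len(lo)=1, len(hi)=1, max(lo)=6)
Step 3: insert 18 -> lo=[6, 9] hi=[18] -> (len(lo)=2, len(hi)=1, max(lo)=9)
Step 4: insert 48 -> lo=[6, 9] hi=[18, 48] -> (len(lo)=2, len(hi)=2, max(lo)=9)
Step 5: insert 4 -> lo=[4, 6, 9] hi=[18, 48] -> (len(lo)=3, len(hi)=2, max(lo)=9)
Step 6: insert 45 -> lo=[4, 6, 9] hi=[18, 45, 48] -> (len(lo)=3, len(hi)=3, max(lo)=9)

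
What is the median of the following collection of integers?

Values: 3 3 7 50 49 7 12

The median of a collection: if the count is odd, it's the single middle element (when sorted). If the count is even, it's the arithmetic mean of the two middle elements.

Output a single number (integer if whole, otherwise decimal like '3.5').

Step 1: insert 3 -> lo=[3] (size 1, max 3) hi=[] (size 0) -> median=3
Step 2: insert 3 -> lo=[3] (size 1, max 3) hi=[3] (size 1, min 3) -> median=3
Step 3: insert 7 -> lo=[3, 3] (size 2, max 3) hi=[7] (size 1, min 7) -> median=3
Step 4: insert 50 -> lo=[3, 3] (size 2, max 3) hi=[7, 50] (size 2, min 7) -> median=5
Step 5: insert 49 -> lo=[3, 3, 7] (size 3, max 7) hi=[49, 50] (size 2, min 49) -> median=7
Step 6: insert 7 -> lo=[3, 3, 7] (size 3, max 7) hi=[7, 49, 50] (size 3, min 7) -> median=7
Step 7: insert 12 -> lo=[3, 3, 7, 7] (size 4, max 7) hi=[12, 49, 50] (size 3, min 12) -> median=7

Answer: 7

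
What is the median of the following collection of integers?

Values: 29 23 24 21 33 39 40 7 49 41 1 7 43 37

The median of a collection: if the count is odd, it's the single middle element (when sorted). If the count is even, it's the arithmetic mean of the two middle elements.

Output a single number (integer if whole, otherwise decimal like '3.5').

Answer: 31

Derivation:
Step 1: insert 29 -> lo=[29] (size 1, max 29) hi=[] (size 0) -> median=29
Step 2: insert 23 -> lo=[23] (size 1, max 23) hi=[29] (size 1, min 29) -> median=26
Step 3: insert 24 -> lo=[23, 24] (size 2, max 24) hi=[29] (size 1, min 29) -> median=24
Step 4: insert 21 -> lo=[21, 23] (size 2, max 23) hi=[24, 29] (size 2, min 24) -> median=23.5
Step 5: insert 33 -> lo=[21, 23, 24] (size 3, max 24) hi=[29, 33] (size 2, min 29) -> median=24
Step 6: insert 39 -> lo=[21, 23, 24] (size 3, max 24) hi=[29, 33, 39] (size 3, min 29) -> median=26.5
Step 7: insert 40 -> lo=[21, 23, 24, 29] (size 4, max 29) hi=[33, 39, 40] (size 3, min 33) -> median=29
Step 8: insert 7 -> lo=[7, 21, 23, 24] (size 4, max 24) hi=[29, 33, 39, 40] (size 4, min 29) -> median=26.5
Step 9: insert 49 -> lo=[7, 21, 23, 24, 29] (size 5, max 29) hi=[33, 39, 40, 49] (size 4, min 33) -> median=29
Step 10: insert 41 -> lo=[7, 21, 23, 24, 29] (size 5, max 29) hi=[33, 39, 40, 41, 49] (size 5, min 33) -> median=31
Step 11: insert 1 -> lo=[1, 7, 21, 23, 24, 29] (size 6, max 29) hi=[33, 39, 40, 41, 49] (size 5, min 33) -> median=29
Step 12: insert 7 -> lo=[1, 7, 7, 21, 23, 24] (size 6, max 24) hi=[29, 33, 39, 40, 41, 49] (size 6, min 29) -> median=26.5
Step 13: insert 43 -> lo=[1, 7, 7, 21, 23, 24, 29] (size 7, max 29) hi=[33, 39, 40, 41, 43, 49] (size 6, min 33) -> median=29
Step 14: insert 37 -> lo=[1, 7, 7, 21, 23, 24, 29] (size 7, max 29) hi=[33, 37, 39, 40, 41, 43, 49] (size 7, min 33) -> median=31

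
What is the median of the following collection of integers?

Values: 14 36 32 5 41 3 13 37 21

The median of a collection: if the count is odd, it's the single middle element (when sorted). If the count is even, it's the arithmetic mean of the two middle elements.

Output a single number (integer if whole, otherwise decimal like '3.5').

Step 1: insert 14 -> lo=[14] (size 1, max 14) hi=[] (size 0) -> median=14
Step 2: insert 36 -> lo=[14] (size 1, max 14) hi=[36] (size 1, min 36) -> median=25
Step 3: insert 32 -> lo=[14, 32] (size 2, max 32) hi=[36] (size 1, min 36) -> median=32
Step 4: insert 5 -> lo=[5, 14] (size 2, max 14) hi=[32, 36] (size 2, min 32) -> median=23
Step 5: insert 41 -> lo=[5, 14, 32] (size 3, max 32) hi=[36, 41] (size 2, min 36) -> median=32
Step 6: insert 3 -> lo=[3, 5, 14] (size 3, max 14) hi=[32, 36, 41] (size 3, min 32) -> median=23
Step 7: insert 13 -> lo=[3, 5, 13, 14] (size 4, max 14) hi=[32, 36, 41] (size 3, min 32) -> median=14
Step 8: insert 37 -> lo=[3, 5, 13, 14] (size 4, max 14) hi=[32, 36, 37, 41] (size 4, min 32) -> median=23
Step 9: insert 21 -> lo=[3, 5, 13, 14, 21] (size 5, max 21) hi=[32, 36, 37, 41] (size 4, min 32) -> median=21

Answer: 21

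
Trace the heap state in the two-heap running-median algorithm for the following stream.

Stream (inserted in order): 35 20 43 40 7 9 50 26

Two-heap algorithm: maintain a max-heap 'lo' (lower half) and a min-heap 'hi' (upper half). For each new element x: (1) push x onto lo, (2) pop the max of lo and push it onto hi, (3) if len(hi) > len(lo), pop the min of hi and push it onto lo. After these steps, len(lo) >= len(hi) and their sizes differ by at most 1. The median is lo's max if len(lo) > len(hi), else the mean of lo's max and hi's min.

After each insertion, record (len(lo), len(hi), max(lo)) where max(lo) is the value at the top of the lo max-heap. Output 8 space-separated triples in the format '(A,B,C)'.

Answer: (1,0,35) (1,1,20) (2,1,35) (2,2,35) (3,2,35) (3,3,20) (4,3,35) (4,4,26)

Derivation:
Step 1: insert 35 -> lo=[35] hi=[] -> (len(lo)=1, len(hi)=0, max(lo)=35)
Step 2: insert 20 -> lo=[20] hi=[35] -> (len(lo)=1, len(hi)=1, max(lo)=20)
Step 3: insert 43 -> lo=[20, 35] hi=[43] -> (len(lo)=2, len(hi)=1, max(lo)=35)
Step 4: insert 40 -> lo=[20, 35] hi=[40, 43] -> (len(lo)=2, len(hi)=2, max(lo)=35)
Step 5: insert 7 -> lo=[7, 20, 35] hi=[40, 43] -> (len(lo)=3, len(hi)=2, max(lo)=35)
Step 6: insert 9 -> lo=[7, 9, 20] hi=[35, 40, 43] -> (len(lo)=3, len(hi)=3, max(lo)=20)
Step 7: insert 50 -> lo=[7, 9, 20, 35] hi=[40, 43, 50] -> (len(lo)=4, len(hi)=3, max(lo)=35)
Step 8: insert 26 -> lo=[7, 9, 20, 26] hi=[35, 40, 43, 50] -> (len(lo)=4, len(hi)=4, max(lo)=26)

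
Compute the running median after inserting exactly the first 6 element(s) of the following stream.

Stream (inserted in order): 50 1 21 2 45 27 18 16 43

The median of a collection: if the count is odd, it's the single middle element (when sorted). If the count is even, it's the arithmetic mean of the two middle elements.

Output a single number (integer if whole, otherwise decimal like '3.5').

Step 1: insert 50 -> lo=[50] (size 1, max 50) hi=[] (size 0) -> median=50
Step 2: insert 1 -> lo=[1] (size 1, max 1) hi=[50] (size 1, min 50) -> median=25.5
Step 3: insert 21 -> lo=[1, 21] (size 2, max 21) hi=[50] (size 1, min 50) -> median=21
Step 4: insert 2 -> lo=[1, 2] (size 2, max 2) hi=[21, 50] (size 2, min 21) -> median=11.5
Step 5: insert 45 -> lo=[1, 2, 21] (size 3, max 21) hi=[45, 50] (size 2, min 45) -> median=21
Step 6: insert 27 -> lo=[1, 2, 21] (size 3, max 21) hi=[27, 45, 50] (size 3, min 27) -> median=24

Answer: 24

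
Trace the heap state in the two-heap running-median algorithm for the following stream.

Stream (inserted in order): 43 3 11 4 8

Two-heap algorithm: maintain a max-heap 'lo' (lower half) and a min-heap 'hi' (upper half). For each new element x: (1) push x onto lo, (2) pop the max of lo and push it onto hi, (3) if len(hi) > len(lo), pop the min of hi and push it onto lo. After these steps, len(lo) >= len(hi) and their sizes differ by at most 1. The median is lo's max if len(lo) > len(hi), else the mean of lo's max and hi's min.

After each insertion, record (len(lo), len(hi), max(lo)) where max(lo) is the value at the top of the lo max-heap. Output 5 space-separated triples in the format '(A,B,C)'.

Step 1: insert 43 -> lo=[43] hi=[] -> (len(lo)=1, len(hi)=0, max(lo)=43)
Step 2: insert 3 -> lo=[3] hi=[43] -> (len(lo)=1, len(hi)=1, max(lo)=3)
Step 3: insert 11 -> lo=[3, 11] hi=[43] -> (len(lo)=2, len(hi)=1, max(lo)=11)
Step 4: insert 4 -> lo=[3, 4] hi=[11, 43] -> (len(lo)=2, len(hi)=2, max(lo)=4)
Step 5: insert 8 -> lo=[3, 4, 8] hi=[11, 43] -> (len(lo)=3, len(hi)=2, max(lo)=8)

Answer: (1,0,43) (1,1,3) (2,1,11) (2,2,4) (3,2,8)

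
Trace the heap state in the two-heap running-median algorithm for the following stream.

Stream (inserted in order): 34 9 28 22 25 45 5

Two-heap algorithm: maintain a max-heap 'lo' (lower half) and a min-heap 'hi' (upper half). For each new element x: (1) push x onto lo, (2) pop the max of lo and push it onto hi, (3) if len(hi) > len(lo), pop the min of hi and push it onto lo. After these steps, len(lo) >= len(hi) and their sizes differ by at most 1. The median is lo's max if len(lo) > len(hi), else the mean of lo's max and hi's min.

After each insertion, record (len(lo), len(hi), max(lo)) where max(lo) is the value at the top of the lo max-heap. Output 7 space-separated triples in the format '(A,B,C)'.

Answer: (1,0,34) (1,1,9) (2,1,28) (2,2,22) (3,2,25) (3,3,25) (4,3,25)

Derivation:
Step 1: insert 34 -> lo=[34] hi=[] -> (len(lo)=1, len(hi)=0, max(lo)=34)
Step 2: insert 9 -> lo=[9] hi=[34] -> (len(lo)=1, len(hi)=1, max(lo)=9)
Step 3: insert 28 -> lo=[9, 28] hi=[34] -> (len(lo)=2, len(hi)=1, max(lo)=28)
Step 4: insert 22 -> lo=[9, 22] hi=[28, 34] -> (len(lo)=2, len(hi)=2, max(lo)=22)
Step 5: insert 25 -> lo=[9, 22, 25] hi=[28, 34] -> (len(lo)=3, len(hi)=2, max(lo)=25)
Step 6: insert 45 -> lo=[9, 22, 25] hi=[28, 34, 45] -> (len(lo)=3, len(hi)=3, max(lo)=25)
Step 7: insert 5 -> lo=[5, 9, 22, 25] hi=[28, 34, 45] -> (len(lo)=4, len(hi)=3, max(lo)=25)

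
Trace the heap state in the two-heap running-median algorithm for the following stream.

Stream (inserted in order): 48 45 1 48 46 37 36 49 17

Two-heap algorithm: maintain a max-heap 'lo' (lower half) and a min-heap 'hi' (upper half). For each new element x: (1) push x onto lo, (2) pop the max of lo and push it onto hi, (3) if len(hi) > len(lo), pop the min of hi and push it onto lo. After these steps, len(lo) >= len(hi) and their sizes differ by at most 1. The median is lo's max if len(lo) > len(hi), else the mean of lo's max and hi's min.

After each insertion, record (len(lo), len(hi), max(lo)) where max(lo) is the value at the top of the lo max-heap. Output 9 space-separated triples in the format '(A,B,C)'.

Step 1: insert 48 -> lo=[48] hi=[] -> (len(lo)=1, len(hi)=0, max(lo)=48)
Step 2: insert 45 -> lo=[45] hi=[48] -> (len(lo)=1, len(hi)=1, max(lo)=45)
Step 3: insert 1 -> lo=[1, 45] hi=[48] -> (len(lo)=2, len(hi)=1, max(lo)=45)
Step 4: insert 48 -> lo=[1, 45] hi=[48, 48] -> (len(lo)=2, len(hi)=2, max(lo)=45)
Step 5: insert 46 -> lo=[1, 45, 46] hi=[48, 48] -> (len(lo)=3, len(hi)=2, max(lo)=46)
Step 6: insert 37 -> lo=[1, 37, 45] hi=[46, 48, 48] -> (len(lo)=3, len(hi)=3, max(lo)=45)
Step 7: insert 36 -> lo=[1, 36, 37, 45] hi=[46, 48, 48] -> (len(lo)=4, len(hi)=3, max(lo)=45)
Step 8: insert 49 -> lo=[1, 36, 37, 45] hi=[46, 48, 48, 49] -> (len(lo)=4, len(hi)=4, max(lo)=45)
Step 9: insert 17 -> lo=[1, 17, 36, 37, 45] hi=[46, 48, 48, 49] -> (len(lo)=5, len(hi)=4, max(lo)=45)

Answer: (1,0,48) (1,1,45) (2,1,45) (2,2,45) (3,2,46) (3,3,45) (4,3,45) (4,4,45) (5,4,45)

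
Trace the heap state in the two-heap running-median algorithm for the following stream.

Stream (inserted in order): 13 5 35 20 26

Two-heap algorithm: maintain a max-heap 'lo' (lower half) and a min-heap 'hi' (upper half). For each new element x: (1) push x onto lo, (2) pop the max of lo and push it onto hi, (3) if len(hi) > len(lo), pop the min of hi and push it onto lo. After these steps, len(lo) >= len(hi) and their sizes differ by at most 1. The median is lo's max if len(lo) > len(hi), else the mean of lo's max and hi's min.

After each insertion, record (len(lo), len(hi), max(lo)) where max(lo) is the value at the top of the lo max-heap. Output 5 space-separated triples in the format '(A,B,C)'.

Answer: (1,0,13) (1,1,5) (2,1,13) (2,2,13) (3,2,20)

Derivation:
Step 1: insert 13 -> lo=[13] hi=[] -> (len(lo)=1, len(hi)=0, max(lo)=13)
Step 2: insert 5 -> lo=[5] hi=[13] -> (len(lo)=1, len(hi)=1, max(lo)=5)
Step 3: insert 35 -> lo=[5, 13] hi=[35] -> (len(lo)=2, len(hi)=1, max(lo)=13)
Step 4: insert 20 -> lo=[5, 13] hi=[20, 35] -> (len(lo)=2, len(hi)=2, max(lo)=13)
Step 5: insert 26 -> lo=[5, 13, 20] hi=[26, 35] -> (len(lo)=3, len(hi)=2, max(lo)=20)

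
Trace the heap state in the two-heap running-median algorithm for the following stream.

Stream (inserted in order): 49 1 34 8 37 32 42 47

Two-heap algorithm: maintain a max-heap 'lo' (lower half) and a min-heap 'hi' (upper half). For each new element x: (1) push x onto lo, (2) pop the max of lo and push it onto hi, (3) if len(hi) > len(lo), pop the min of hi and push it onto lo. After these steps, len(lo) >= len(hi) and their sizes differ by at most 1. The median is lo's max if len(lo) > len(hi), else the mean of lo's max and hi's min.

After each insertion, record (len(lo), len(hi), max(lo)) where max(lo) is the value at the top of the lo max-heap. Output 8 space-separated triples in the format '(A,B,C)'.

Answer: (1,0,49) (1,1,1) (2,1,34) (2,2,8) (3,2,34) (3,3,32) (4,3,34) (4,4,34)

Derivation:
Step 1: insert 49 -> lo=[49] hi=[] -> (len(lo)=1, len(hi)=0, max(lo)=49)
Step 2: insert 1 -> lo=[1] hi=[49] -> (len(lo)=1, len(hi)=1, max(lo)=1)
Step 3: insert 34 -> lo=[1, 34] hi=[49] -> (len(lo)=2, len(hi)=1, max(lo)=34)
Step 4: insert 8 -> lo=[1, 8] hi=[34, 49] -> (len(lo)=2, len(hi)=2, max(lo)=8)
Step 5: insert 37 -> lo=[1, 8, 34] hi=[37, 49] -> (len(lo)=3, len(hi)=2, max(lo)=34)
Step 6: insert 32 -> lo=[1, 8, 32] hi=[34, 37, 49] -> (len(lo)=3, len(hi)=3, max(lo)=32)
Step 7: insert 42 -> lo=[1, 8, 32, 34] hi=[37, 42, 49] -> (len(lo)=4, len(hi)=3, max(lo)=34)
Step 8: insert 47 -> lo=[1, 8, 32, 34] hi=[37, 42, 47, 49] -> (len(lo)=4, len(hi)=4, max(lo)=34)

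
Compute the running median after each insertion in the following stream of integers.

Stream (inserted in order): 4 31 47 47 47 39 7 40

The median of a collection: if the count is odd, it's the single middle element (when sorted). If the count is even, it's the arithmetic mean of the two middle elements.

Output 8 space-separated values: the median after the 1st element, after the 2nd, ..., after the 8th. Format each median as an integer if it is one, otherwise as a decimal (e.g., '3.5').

Step 1: insert 4 -> lo=[4] (size 1, max 4) hi=[] (size 0) -> median=4
Step 2: insert 31 -> lo=[4] (size 1, max 4) hi=[31] (size 1, min 31) -> median=17.5
Step 3: insert 47 -> lo=[4, 31] (size 2, max 31) hi=[47] (size 1, min 47) -> median=31
Step 4: insert 47 -> lo=[4, 31] (size 2, max 31) hi=[47, 47] (size 2, min 47) -> median=39
Step 5: insert 47 -> lo=[4, 31, 47] (size 3, max 47) hi=[47, 47] (size 2, min 47) -> median=47
Step 6: insert 39 -> lo=[4, 31, 39] (size 3, max 39) hi=[47, 47, 47] (size 3, min 47) -> median=43
Step 7: insert 7 -> lo=[4, 7, 31, 39] (size 4, max 39) hi=[47, 47, 47] (size 3, min 47) -> median=39
Step 8: insert 40 -> lo=[4, 7, 31, 39] (size 4, max 39) hi=[40, 47, 47, 47] (size 4, min 40) -> median=39.5

Answer: 4 17.5 31 39 47 43 39 39.5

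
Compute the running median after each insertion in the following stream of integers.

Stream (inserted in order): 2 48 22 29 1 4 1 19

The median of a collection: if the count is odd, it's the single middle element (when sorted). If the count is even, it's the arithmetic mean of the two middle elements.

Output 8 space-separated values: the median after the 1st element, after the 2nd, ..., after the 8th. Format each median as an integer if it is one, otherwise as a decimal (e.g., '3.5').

Answer: 2 25 22 25.5 22 13 4 11.5

Derivation:
Step 1: insert 2 -> lo=[2] (size 1, max 2) hi=[] (size 0) -> median=2
Step 2: insert 48 -> lo=[2] (size 1, max 2) hi=[48] (size 1, min 48) -> median=25
Step 3: insert 22 -> lo=[2, 22] (size 2, max 22) hi=[48] (size 1, min 48) -> median=22
Step 4: insert 29 -> lo=[2, 22] (size 2, max 22) hi=[29, 48] (size 2, min 29) -> median=25.5
Step 5: insert 1 -> lo=[1, 2, 22] (size 3, max 22) hi=[29, 48] (size 2, min 29) -> median=22
Step 6: insert 4 -> lo=[1, 2, 4] (size 3, max 4) hi=[22, 29, 48] (size 3, min 22) -> median=13
Step 7: insert 1 -> lo=[1, 1, 2, 4] (size 4, max 4) hi=[22, 29, 48] (size 3, min 22) -> median=4
Step 8: insert 19 -> lo=[1, 1, 2, 4] (size 4, max 4) hi=[19, 22, 29, 48] (size 4, min 19) -> median=11.5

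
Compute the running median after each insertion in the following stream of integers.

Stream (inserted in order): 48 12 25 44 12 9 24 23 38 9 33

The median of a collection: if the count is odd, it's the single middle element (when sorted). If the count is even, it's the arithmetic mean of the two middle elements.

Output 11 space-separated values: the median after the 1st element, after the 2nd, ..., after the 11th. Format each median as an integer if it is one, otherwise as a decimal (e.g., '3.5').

Answer: 48 30 25 34.5 25 18.5 24 23.5 24 23.5 24

Derivation:
Step 1: insert 48 -> lo=[48] (size 1, max 48) hi=[] (size 0) -> median=48
Step 2: insert 12 -> lo=[12] (size 1, max 12) hi=[48] (size 1, min 48) -> median=30
Step 3: insert 25 -> lo=[12, 25] (size 2, max 25) hi=[48] (size 1, min 48) -> median=25
Step 4: insert 44 -> lo=[12, 25] (size 2, max 25) hi=[44, 48] (size 2, min 44) -> median=34.5
Step 5: insert 12 -> lo=[12, 12, 25] (size 3, max 25) hi=[44, 48] (size 2, min 44) -> median=25
Step 6: insert 9 -> lo=[9, 12, 12] (size 3, max 12) hi=[25, 44, 48] (size 3, min 25) -> median=18.5
Step 7: insert 24 -> lo=[9, 12, 12, 24] (size 4, max 24) hi=[25, 44, 48] (size 3, min 25) -> median=24
Step 8: insert 23 -> lo=[9, 12, 12, 23] (size 4, max 23) hi=[24, 25, 44, 48] (size 4, min 24) -> median=23.5
Step 9: insert 38 -> lo=[9, 12, 12, 23, 24] (size 5, max 24) hi=[25, 38, 44, 48] (size 4, min 25) -> median=24
Step 10: insert 9 -> lo=[9, 9, 12, 12, 23] (size 5, max 23) hi=[24, 25, 38, 44, 48] (size 5, min 24) -> median=23.5
Step 11: insert 33 -> lo=[9, 9, 12, 12, 23, 24] (size 6, max 24) hi=[25, 33, 38, 44, 48] (size 5, min 25) -> median=24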